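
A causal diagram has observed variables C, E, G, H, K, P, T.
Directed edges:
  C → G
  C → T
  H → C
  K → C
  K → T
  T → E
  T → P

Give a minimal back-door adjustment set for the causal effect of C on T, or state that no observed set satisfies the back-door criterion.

C→T: minimal back-door set {K}.

desc(C)\{C}={E,G,P,T}; candidates ⊆ {H,K}.
size 0: {}; under {} C still reaches {E,H,K,P,T} ∋ T.
{K}: C⊥T given {K} in G with C→· removed — back-door holds.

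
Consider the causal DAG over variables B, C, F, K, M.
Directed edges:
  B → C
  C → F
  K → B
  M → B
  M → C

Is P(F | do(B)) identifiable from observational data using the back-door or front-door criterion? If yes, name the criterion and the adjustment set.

desc(B)\{B}={C,F}; candidates ⊆ {K,M}.
size 0: {}; under {} B still reaches {C,F,K,M} ∋ F.
{M}: B⊥F given {M} in G with B→· removed — back-door holds.
P(F|do(B)) = Σ_{M} P(F|B,M)·P(M).

P(F|do(B)): backdoor, adjust for {M}.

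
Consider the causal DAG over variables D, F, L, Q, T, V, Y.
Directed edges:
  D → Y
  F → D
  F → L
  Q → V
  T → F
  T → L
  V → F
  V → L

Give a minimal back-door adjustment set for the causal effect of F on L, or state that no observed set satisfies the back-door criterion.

desc(F)\{F}={D,L,Y}; candidates ⊆ {Q,T,V}.
size 0: {}; under {} F still reaches {L,Q,T,V} ∋ L.
size 1: {Q}, {T}, {V}; under {Q} F still reaches {L,T,V} ∋ L.
{T,V}: F⊥L given {T,V} in G with F→· removed — back-door holds.

F→L: minimal back-door set {T, V}.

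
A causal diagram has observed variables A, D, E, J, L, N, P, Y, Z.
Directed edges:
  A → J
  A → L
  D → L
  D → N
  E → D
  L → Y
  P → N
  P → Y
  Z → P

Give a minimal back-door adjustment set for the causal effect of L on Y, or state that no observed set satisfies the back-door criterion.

L→Y: minimal back-door set ∅.

desc(L)\{L}={Y}; candidates ⊆ {A,D,E,J,N,P,Z}.
∅: L⊥Y given ∅ in G with L→· removed — back-door holds.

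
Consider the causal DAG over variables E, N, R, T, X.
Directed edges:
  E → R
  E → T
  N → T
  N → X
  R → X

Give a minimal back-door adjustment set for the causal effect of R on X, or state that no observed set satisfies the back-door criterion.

R→X: minimal back-door set ∅.

desc(R)\{R}={X}; candidates ⊆ {E,N,T}.
∅: R⊥X given ∅ in G with R→· removed — back-door holds.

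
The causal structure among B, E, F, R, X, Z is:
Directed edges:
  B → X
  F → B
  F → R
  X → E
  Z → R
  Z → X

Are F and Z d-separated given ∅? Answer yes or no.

Yes — F ⊥ Z | ∅.

Bayes-Ball from F | ∅ reaches {B,E,R,X}.
Z ∉ reach(F|∅) ⇒ F ⊥ Z | ∅.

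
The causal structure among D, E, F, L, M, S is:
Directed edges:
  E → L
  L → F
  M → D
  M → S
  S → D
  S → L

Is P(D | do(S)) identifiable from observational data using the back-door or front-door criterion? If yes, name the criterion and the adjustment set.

desc(S)\{S}={D,F,L}; candidates ⊆ {E,M}.
size 0: {}; under {} S still reaches {D,M} ∋ D.
{M}: S⊥D given {M} in G with S→· removed — back-door holds.
P(D|do(S)) = Σ_{M} P(D|S,M)·P(M).

P(D|do(S)): backdoor, adjust for {M}.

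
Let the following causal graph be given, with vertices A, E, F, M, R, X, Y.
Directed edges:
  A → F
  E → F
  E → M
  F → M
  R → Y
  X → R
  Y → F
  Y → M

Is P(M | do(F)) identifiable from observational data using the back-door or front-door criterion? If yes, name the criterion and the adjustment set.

P(M|do(F)): backdoor, adjust for {E, Y}.

desc(F)\{F}={M}; candidates ⊆ {A,E,R,X,Y}.
size 0: {}; under {} F still reaches {A,E,M,R,X,Y} ∋ M.
size 1: {A}, {E}, {R} …(+2); under {A} F still reaches {E,M,R,X,Y} ∋ M.
{E,Y}: F⊥M given {E,Y} in G with F→· removed — back-door holds.
P(M|do(F)) = Σ_{E,Y} P(M|F,E,Y)·P(E,Y).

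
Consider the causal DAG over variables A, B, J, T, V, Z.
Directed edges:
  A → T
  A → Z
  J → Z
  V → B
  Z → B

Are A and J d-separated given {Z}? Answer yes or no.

Bayes-Ball from A | {Z} reaches {J,T}.
J ∈ reach(A|{Z}) ⇒ A ⊥̸ J | {Z}.

No — A and J are d-connected given {Z}.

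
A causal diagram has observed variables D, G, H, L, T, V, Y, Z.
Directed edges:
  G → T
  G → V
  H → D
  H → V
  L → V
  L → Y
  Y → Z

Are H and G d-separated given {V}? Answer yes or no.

Bayes-Ball from H | {V} reaches {D,G,L,T,Y,Z}.
G ∈ reach(H|{V}) ⇒ H ⊥̸ G | {V}.

No — H and G are d-connected given {V}.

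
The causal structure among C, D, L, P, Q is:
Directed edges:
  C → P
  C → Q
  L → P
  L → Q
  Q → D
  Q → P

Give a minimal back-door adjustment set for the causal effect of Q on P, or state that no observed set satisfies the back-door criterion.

Q→P: minimal back-door set {C, L}.

desc(Q)\{Q}={D,P}; candidates ⊆ {C,L}.
size 0: {}; under {} Q still reaches {C,L,P} ∋ P.
size 1: {C}, {L}; under {C} Q still reaches {L,P} ∋ P.
{C,L}: Q⊥P given {C,L} in G with Q→· removed — back-door holds.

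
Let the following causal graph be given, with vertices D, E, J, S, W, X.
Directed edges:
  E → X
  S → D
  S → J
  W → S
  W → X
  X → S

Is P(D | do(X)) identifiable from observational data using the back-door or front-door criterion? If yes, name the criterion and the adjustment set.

P(D|do(X)): backdoor, adjust for {W}.

desc(X)\{X}={D,J,S}; candidates ⊆ {E,W}.
size 0: {}; under {} X still reaches {D,E,J,S,W} ∋ D.
{W}: X⊥D given {W} in G with X→· removed — back-door holds.
P(D|do(X)) = Σ_{W} P(D|X,W)·P(W).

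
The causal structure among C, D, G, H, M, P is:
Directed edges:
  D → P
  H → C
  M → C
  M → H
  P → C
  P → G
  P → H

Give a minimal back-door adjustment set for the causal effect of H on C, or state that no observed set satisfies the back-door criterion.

H→C: minimal back-door set {M, P}.

desc(H)\{H}={C}; candidates ⊆ {D,G,M,P}.
size 0: {}; under {} H still reaches {C,D,G,M,P} ∋ C.
size 1: {D}, {G}, {M} …(+1); under {D} H still reaches {C,G,M,P} ∋ C.
{M,P}: H⊥C given {M,P} in G with H→· removed — back-door holds.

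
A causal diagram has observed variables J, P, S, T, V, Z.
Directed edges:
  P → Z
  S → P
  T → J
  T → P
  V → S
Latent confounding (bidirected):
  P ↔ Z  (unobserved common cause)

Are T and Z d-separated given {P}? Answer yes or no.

Bayes-Ball from T | {P} reaches {J,S,V,Z}.
Z ∈ reach(T|{P}) ⇒ T ⊥̸ Z | {P}.

No — T and Z are d-connected given {P}.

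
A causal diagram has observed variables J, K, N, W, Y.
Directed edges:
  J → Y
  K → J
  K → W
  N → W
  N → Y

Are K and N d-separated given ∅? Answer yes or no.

Yes — K ⊥ N | ∅.

Bayes-Ball from K | ∅ reaches {J,W,Y}.
N ∉ reach(K|∅) ⇒ K ⊥ N | ∅.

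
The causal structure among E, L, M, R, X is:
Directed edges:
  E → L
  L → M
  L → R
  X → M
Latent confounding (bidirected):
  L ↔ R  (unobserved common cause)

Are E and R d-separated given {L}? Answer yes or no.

Bayes-Ball from E | {L} reaches {R}.
R ∈ reach(E|{L}) ⇒ E ⊥̸ R | {L}.

No — E and R are d-connected given {L}.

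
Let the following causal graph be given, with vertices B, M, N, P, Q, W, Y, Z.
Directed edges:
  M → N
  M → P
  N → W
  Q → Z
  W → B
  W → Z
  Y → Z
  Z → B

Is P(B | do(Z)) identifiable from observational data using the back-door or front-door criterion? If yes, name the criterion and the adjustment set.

P(B|do(Z)): backdoor, adjust for {W}.

desc(Z)\{Z}={B}; candidates ⊆ {M,N,P,Q,W,Y}.
size 0: {}; under {} Z still reaches {B,M,N,P,Q,W,Y} ∋ B.
{W}: Z⊥B given {W} in G with Z→· removed — back-door holds.
P(B|do(Z)) = Σ_{W} P(B|Z,W)·P(W).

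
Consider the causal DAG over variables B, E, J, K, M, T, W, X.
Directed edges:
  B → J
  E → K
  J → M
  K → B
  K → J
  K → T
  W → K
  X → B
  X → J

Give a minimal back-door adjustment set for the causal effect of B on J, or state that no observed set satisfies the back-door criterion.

B→J: minimal back-door set {K, X}.

desc(B)\{B}={J,M}; candidates ⊆ {E,K,T,W,X}.
size 0: {}; under {} B still reaches {E,J,K,M,T,W,X} ∋ J.
size 1: {E}, {K}, {T} …(+2); under {E} B still reaches {J,K,M,T,W,X} ∋ J.
{K,X}: B⊥J given {K,X} in G with B→· removed — back-door holds.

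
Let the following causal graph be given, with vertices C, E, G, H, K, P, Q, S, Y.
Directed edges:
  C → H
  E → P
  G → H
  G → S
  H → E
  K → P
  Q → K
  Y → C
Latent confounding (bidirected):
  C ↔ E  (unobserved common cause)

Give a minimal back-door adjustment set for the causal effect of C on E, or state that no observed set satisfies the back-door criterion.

C→E: no observed back-door set.

desc(C)\{C}={E,H,P}; candidates ⊆ {G,K,Q,S,Y}.
C↔E: latent back-door arc(s) into C.
size 0: {}; under {} C still reaches {E,P,Y} ∋ E.
size 1: {G}, {K}, {Q} …(+2); under {G} C still reaches {E,P,Y} ∋ E.
size 2: {G,K}, {G,Q}, {G,S} …(+7); under {G,K} C still reaches {E,P,Y} ∋ E.
C↔E cannot be blocked by any observed set — no back-door set.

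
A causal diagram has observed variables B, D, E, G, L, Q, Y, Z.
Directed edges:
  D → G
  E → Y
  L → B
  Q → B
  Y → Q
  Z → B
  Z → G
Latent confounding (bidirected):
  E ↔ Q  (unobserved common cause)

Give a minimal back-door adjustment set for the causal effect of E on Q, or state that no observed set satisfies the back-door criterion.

desc(E)\{E}={B,Q,Y}; candidates ⊆ {D,G,L,Z}.
E↔Q: latent back-door arc(s) into E.
size 0: {}; under {} E still reaches {B,Q} ∋ Q.
size 1: {D}, {G}, {L} …(+1); under {D} E still reaches {B,Q} ∋ Q.
size 2: {D,G}, {D,L}, {D,Z} …(+3); under {D,G} E still reaches {B,Q} ∋ Q.
E↔Q cannot be blocked by any observed set — no back-door set.

E→Q: no observed back-door set.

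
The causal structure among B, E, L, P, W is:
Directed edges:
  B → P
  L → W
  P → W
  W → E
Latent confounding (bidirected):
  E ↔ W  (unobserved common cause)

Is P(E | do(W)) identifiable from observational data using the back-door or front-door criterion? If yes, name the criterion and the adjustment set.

P(E|do(W)): not identifiable (no BD/FD set).

desc(W)\{W}={E}; candidates ⊆ {B,L,P}.
W↔E: latent back-door arc(s) into W.
size 0: {}; under {} W still reaches {B,E,L,P} ∋ E.
size 1: {B}, {L}, {P}; under {B} W still reaches {E,L,P} ∋ E.
size 2: {B,L}, {B,P}, {L,P}; under {B,L} W still reaches {E,P} ∋ E.
W↔E cannot be blocked by any observed set — no back-door set.
No mediator lies on a directed W→…→E path.
Neither criterion identifies P(E|do(W)) in this graph.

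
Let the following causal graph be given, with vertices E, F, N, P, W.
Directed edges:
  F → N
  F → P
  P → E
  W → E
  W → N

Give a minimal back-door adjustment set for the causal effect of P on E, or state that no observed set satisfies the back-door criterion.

P→E: minimal back-door set ∅.

desc(P)\{P}={E}; candidates ⊆ {F,N,W}.
∅: P⊥E given ∅ in G with P→· removed — back-door holds.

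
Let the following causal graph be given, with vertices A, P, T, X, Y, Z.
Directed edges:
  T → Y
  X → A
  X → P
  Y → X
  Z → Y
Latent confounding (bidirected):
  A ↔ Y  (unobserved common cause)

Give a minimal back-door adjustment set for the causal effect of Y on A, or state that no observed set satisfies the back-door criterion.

Y→A: no observed back-door set.

desc(Y)\{Y}={A,P,X}; candidates ⊆ {T,Z}.
Y↔A: latent back-door arc(s) into Y.
size 0: {}; under {} Y still reaches {A,T,Z} ∋ A.
size 1: {T}, {Z}; under {T} Y still reaches {A,Z} ∋ A.
size 2: {T,Z}; under {T,Z} Y still reaches {A} ∋ A.
Y↔A cannot be blocked by any observed set — no back-door set.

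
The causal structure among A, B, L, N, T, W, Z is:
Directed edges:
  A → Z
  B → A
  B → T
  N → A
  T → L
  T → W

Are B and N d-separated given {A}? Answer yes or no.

No — B and N are d-connected given {A}.

Bayes-Ball from B | {A} reaches {L,N,T,W}.
N ∈ reach(B|{A}) ⇒ B ⊥̸ N | {A}.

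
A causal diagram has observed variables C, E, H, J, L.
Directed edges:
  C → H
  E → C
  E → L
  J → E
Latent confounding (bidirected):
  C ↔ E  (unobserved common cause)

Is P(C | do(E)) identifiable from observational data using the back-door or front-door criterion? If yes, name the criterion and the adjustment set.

desc(E)\{E}={C,H,L}; candidates ⊆ {J}.
E↔C: latent back-door arc(s) into E.
size 0: {}; under {} E still reaches {C,H,J} ∋ C.
size 1: {J}; under {J} E still reaches {C,H} ∋ C.
E↔C cannot be blocked by any observed set — no back-door set.
No mediator lies on a directed E→…→C path.
Neither criterion identifies P(C|do(E)) in this graph.

P(C|do(E)): not identifiable (no BD/FD set).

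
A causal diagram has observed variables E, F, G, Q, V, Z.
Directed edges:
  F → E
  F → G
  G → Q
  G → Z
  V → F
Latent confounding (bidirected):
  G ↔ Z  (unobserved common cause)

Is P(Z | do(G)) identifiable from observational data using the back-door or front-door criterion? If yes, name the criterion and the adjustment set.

desc(G)\{G}={Q,Z}; candidates ⊆ {E,F,V}.
G↔Z: latent back-door arc(s) into G.
size 0: {}; under {} G still reaches {E,F,V,Z} ∋ Z.
size 1: {E}, {F}, {V}; under {E} G still reaches {F,V,Z} ∋ Z.
size 2: {E,F}, {E,V}, {F,V}; under {E,F} G still reaches {Z} ∋ Z.
G↔Z cannot be blocked by any observed set — no back-door set.
No mediator lies on a directed G→…→Z path.
Neither criterion identifies P(Z|do(G)) in this graph.

P(Z|do(G)): not identifiable (no BD/FD set).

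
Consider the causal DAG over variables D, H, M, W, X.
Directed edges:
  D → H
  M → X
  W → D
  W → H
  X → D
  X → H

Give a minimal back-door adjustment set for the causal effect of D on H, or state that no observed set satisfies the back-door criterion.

desc(D)\{D}={H}; candidates ⊆ {M,W,X}.
size 0: {}; under {} D still reaches {H,M,W,X} ∋ H.
size 1: {M}, {W}, {X}; under {M} D still reaches {H,W,X} ∋ H.
{W,X}: D⊥H given {W,X} in G with D→· removed — back-door holds.

D→H: minimal back-door set {W, X}.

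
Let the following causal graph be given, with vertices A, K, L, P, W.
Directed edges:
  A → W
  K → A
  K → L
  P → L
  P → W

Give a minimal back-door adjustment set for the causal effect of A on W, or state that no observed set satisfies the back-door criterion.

A→W: minimal back-door set ∅.

desc(A)\{A}={W}; candidates ⊆ {K,L,P}.
∅: A⊥W given ∅ in G with A→· removed — back-door holds.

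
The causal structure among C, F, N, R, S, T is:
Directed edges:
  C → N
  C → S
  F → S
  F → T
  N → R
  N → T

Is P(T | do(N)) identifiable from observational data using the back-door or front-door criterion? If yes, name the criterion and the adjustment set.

P(T|do(N)): backdoor, adjust for ∅.

desc(N)\{N}={R,T}; candidates ⊆ {C,F,S}.
∅: N⊥T given ∅ in G with N→· removed — back-door holds.
P(T|do(N)) = P(T|N) — no adjustment needed.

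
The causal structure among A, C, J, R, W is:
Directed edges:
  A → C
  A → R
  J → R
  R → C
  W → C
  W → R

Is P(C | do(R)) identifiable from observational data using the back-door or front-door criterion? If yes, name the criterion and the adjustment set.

P(C|do(R)): backdoor, adjust for {A, W}.

desc(R)\{R}={C}; candidates ⊆ {A,J,W}.
size 0: {}; under {} R still reaches {A,C,J,W} ∋ C.
size 1: {A}, {J}, {W}; under {A} R still reaches {C,J,W} ∋ C.
{A,W}: R⊥C given {A,W} in G with R→· removed — back-door holds.
P(C|do(R)) = Σ_{A,W} P(C|R,A,W)·P(A,W).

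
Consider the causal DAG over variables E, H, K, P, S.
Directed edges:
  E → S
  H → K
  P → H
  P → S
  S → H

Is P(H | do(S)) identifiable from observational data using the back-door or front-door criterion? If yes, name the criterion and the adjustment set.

P(H|do(S)): backdoor, adjust for {P}.

desc(S)\{S}={H,K}; candidates ⊆ {E,P}.
size 0: {}; under {} S still reaches {E,H,K,P} ∋ H.
{P}: S⊥H given {P} in G with S→· removed — back-door holds.
P(H|do(S)) = Σ_{P} P(H|S,P)·P(P).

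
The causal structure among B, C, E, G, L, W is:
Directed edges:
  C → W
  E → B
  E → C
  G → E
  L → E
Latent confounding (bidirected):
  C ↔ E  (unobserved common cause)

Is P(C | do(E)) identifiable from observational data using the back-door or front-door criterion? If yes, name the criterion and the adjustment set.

desc(E)\{E}={B,C,W}; candidates ⊆ {G,L}.
E↔C: latent back-door arc(s) into E.
size 0: {}; under {} E still reaches {C,G,L,W} ∋ C.
size 1: {G}, {L}; under {G} E still reaches {C,L,W} ∋ C.
size 2: {G,L}; under {G,L} E still reaches {C,W} ∋ C.
E↔C cannot be blocked by any observed set — no back-door set.
No mediator lies on a directed E→…→C path.
Neither criterion identifies P(C|do(E)) in this graph.

P(C|do(E)): not identifiable (no BD/FD set).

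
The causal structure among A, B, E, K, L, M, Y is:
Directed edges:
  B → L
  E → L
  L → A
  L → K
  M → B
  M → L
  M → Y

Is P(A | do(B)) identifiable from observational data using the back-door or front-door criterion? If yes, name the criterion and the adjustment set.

P(A|do(B)): backdoor, adjust for {M}.

desc(B)\{B}={A,K,L}; candidates ⊆ {E,M,Y}.
size 0: {}; under {} B still reaches {A,K,L,M,Y} ∋ A.
{M}: B⊥A given {M} in G with B→· removed — back-door holds.
P(A|do(B)) = Σ_{M} P(A|B,M)·P(M).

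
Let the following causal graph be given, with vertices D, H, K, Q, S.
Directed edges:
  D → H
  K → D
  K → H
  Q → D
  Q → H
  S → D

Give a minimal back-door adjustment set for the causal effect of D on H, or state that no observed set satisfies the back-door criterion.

desc(D)\{D}={H}; candidates ⊆ {K,Q,S}.
size 0: {}; under {} D still reaches {H,K,Q,S} ∋ H.
size 1: {K}, {Q}, {S}; under {K} D still reaches {H,Q,S} ∋ H.
{K,Q}: D⊥H given {K,Q} in G with D→· removed — back-door holds.

D→H: minimal back-door set {K, Q}.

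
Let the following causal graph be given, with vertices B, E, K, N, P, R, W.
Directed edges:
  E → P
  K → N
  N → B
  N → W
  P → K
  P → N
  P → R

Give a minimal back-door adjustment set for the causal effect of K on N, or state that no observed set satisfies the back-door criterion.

K→N: minimal back-door set {P}.

desc(K)\{K}={B,N,W}; candidates ⊆ {E,P,R}.
size 0: {}; under {} K still reaches {B,E,N,P,R,W} ∋ N.
{P}: K⊥N given {P} in G with K→· removed — back-door holds.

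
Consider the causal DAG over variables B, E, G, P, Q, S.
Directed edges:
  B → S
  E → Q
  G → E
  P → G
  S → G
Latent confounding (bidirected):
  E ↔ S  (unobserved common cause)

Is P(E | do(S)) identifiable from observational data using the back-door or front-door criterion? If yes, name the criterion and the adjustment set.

desc(S)\{S}={E,G,Q}; candidates ⊆ {B,P}.
S↔E: latent back-door arc(s) into S.
size 0: {}; under {} S still reaches {B,E,Q} ∋ E.
size 1: {B}, {P}; under {B} S still reaches {E,Q} ∋ E.
size 2: {B,P}; under {B,P} S still reaches {E,Q} ∋ E.
S↔E cannot be blocked by any observed set — no back-door set.
{G}: (i) intercepts every directed S→E path; (ii) no back-door S→{G}; (iii) {S} blocks every back-door {G}→E. Front-door holds.
P(E|do(S)) = Σ_{G} P(G|S) Σ_{S'} P(E|G,S')P(S').

P(E|do(S)): frontdoor, adjust for {G}.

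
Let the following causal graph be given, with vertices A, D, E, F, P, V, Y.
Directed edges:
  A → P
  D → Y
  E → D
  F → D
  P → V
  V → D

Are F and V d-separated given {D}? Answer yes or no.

Bayes-Ball from F | {D} reaches {A,E,P,V}.
V ∈ reach(F|{D}) ⇒ F ⊥̸ V | {D}.

No — F and V are d-connected given {D}.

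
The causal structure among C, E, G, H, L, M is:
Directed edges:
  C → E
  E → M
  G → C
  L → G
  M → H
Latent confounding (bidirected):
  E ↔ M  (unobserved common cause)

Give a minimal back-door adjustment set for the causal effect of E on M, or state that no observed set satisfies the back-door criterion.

desc(E)\{E}={H,M}; candidates ⊆ {C,G,L}.
E↔M: latent back-door arc(s) into E.
size 0: {}; under {} E still reaches {C,G,H,L,M} ∋ M.
size 1: {C}, {G}, {L}; under {C} E still reaches {H,M} ∋ M.
size 2: {C,G}, {C,L}, {G,L}; under {C,G} E still reaches {H,M} ∋ M.
E↔M cannot be blocked by any observed set — no back-door set.

E→M: no observed back-door set.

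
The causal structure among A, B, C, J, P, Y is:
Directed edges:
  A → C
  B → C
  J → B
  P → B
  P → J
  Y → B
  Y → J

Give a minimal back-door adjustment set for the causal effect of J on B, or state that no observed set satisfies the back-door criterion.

desc(J)\{J}={B,C}; candidates ⊆ {A,P,Y}.
size 0: {}; under {} J still reaches {B,C,P,Y} ∋ B.
size 1: {A}, {P}, {Y}; under {A} J still reaches {B,C,P,Y} ∋ B.
{P,Y}: J⊥B given {P,Y} in G with J→· removed — back-door holds.

J→B: minimal back-door set {P, Y}.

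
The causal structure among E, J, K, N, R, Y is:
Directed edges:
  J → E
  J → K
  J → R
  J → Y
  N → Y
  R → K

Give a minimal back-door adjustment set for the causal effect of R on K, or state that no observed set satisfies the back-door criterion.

R→K: minimal back-door set {J}.

desc(R)\{R}={K}; candidates ⊆ {E,J,N,Y}.
size 0: {}; under {} R still reaches {E,J,K,Y} ∋ K.
{J}: R⊥K given {J} in G with R→· removed — back-door holds.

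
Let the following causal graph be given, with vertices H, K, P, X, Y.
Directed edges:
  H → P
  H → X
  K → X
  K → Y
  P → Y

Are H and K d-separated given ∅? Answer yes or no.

Bayes-Ball from H | ∅ reaches {P,X,Y}.
K ∉ reach(H|∅) ⇒ H ⊥ K | ∅.

Yes — H ⊥ K | ∅.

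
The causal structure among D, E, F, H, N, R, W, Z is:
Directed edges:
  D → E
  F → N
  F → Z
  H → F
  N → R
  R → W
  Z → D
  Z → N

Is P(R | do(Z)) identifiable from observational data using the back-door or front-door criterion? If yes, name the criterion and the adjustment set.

P(R|do(Z)): backdoor, adjust for {F}.

desc(Z)\{Z}={D,E,N,R,W}; candidates ⊆ {F,H}.
size 0: {}; under {} Z still reaches {F,H,N,R,W} ∋ R.
{F}: Z⊥R given {F} in G with Z→· removed — back-door holds.
P(R|do(Z)) = Σ_{F} P(R|Z,F)·P(F).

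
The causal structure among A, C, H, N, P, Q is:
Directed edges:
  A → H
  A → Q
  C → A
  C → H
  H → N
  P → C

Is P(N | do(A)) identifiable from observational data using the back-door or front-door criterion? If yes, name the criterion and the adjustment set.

P(N|do(A)): backdoor, adjust for {C}.

desc(A)\{A}={H,N,Q}; candidates ⊆ {C,P}.
size 0: {}; under {} A still reaches {C,H,N,P} ∋ N.
{C}: A⊥N given {C} in G with A→· removed — back-door holds.
P(N|do(A)) = Σ_{C} P(N|A,C)·P(C).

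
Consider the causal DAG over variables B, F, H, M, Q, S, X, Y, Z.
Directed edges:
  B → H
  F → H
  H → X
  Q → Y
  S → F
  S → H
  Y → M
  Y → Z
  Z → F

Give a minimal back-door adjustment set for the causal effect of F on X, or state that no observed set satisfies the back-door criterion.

desc(F)\{F}={H,X}; candidates ⊆ {B,M,Q,S,Y,Z}.
size 0: {}; under {} F still reaches {H,M,Q,S,X,Y,Z} ∋ X.
{S}: F⊥X given {S} in G with F→· removed — back-door holds.

F→X: minimal back-door set {S}.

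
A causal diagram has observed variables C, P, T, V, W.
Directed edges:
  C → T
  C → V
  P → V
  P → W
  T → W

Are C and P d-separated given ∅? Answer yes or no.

Bayes-Ball from C | ∅ reaches {T,V,W}.
P ∉ reach(C|∅) ⇒ C ⊥ P | ∅.

Yes — C ⊥ P | ∅.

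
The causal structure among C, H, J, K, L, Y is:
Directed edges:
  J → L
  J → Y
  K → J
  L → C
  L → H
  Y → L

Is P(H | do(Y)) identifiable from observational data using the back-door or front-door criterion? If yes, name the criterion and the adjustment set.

P(H|do(Y)): backdoor, adjust for {J}.

desc(Y)\{Y}={C,H,L}; candidates ⊆ {J,K}.
size 0: {}; under {} Y still reaches {C,H,J,K,L} ∋ H.
{J}: Y⊥H given {J} in G with Y→· removed — back-door holds.
P(H|do(Y)) = Σ_{J} P(H|Y,J)·P(J).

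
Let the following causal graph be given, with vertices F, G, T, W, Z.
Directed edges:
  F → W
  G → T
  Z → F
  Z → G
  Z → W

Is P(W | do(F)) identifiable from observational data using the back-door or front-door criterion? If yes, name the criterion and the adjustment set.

P(W|do(F)): backdoor, adjust for {Z}.

desc(F)\{F}={W}; candidates ⊆ {G,T,Z}.
size 0: {}; under {} F still reaches {G,T,W,Z} ∋ W.
{Z}: F⊥W given {Z} in G with F→· removed — back-door holds.
P(W|do(F)) = Σ_{Z} P(W|F,Z)·P(Z).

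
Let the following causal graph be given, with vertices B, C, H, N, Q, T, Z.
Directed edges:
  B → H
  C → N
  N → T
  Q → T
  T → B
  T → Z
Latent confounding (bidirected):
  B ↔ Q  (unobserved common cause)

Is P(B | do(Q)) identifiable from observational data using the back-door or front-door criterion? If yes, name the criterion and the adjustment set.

desc(Q)\{Q}={B,H,T,Z}; candidates ⊆ {C,N}.
Q↔B: latent back-door arc(s) into Q.
size 0: {}; under {} Q still reaches {B,H} ∋ B.
size 1: {C}, {N}; under {C} Q still reaches {B,H} ∋ B.
size 2: {C,N}; under {C,N} Q still reaches {B,H} ∋ B.
Q↔B cannot be blocked by any observed set — no back-door set.
{T}: (i) intercepts every directed Q→B path; (ii) no back-door Q→{T}; (iii) {Q} blocks every back-door {T}→B. Front-door holds.
P(B|do(Q)) = Σ_{T} P(T|Q) Σ_{Q'} P(B|T,Q')P(Q').

P(B|do(Q)): frontdoor, adjust for {T}.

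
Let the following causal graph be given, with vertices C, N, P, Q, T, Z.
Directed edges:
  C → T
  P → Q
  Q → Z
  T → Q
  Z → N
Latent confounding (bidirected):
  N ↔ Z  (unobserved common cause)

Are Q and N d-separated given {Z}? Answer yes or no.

Bayes-Ball from Q | {Z} reaches {C,N,P,T}.
N ∈ reach(Q|{Z}) ⇒ Q ⊥̸ N | {Z}.

No — Q and N are d-connected given {Z}.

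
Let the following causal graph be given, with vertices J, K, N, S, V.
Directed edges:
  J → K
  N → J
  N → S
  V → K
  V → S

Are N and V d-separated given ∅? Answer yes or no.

Yes — N ⊥ V | ∅.

Bayes-Ball from N | ∅ reaches {J,K,S}.
V ∉ reach(N|∅) ⇒ N ⊥ V | ∅.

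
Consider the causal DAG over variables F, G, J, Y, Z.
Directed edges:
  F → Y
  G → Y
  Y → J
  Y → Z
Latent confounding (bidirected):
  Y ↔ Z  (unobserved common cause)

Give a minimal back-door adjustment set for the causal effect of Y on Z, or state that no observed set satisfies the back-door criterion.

desc(Y)\{Y}={J,Z}; candidates ⊆ {F,G}.
Y↔Z: latent back-door arc(s) into Y.
size 0: {}; under {} Y still reaches {F,G,Z} ∋ Z.
size 1: {F}, {G}; under {F} Y still reaches {G,Z} ∋ Z.
size 2: {F,G}; under {F,G} Y still reaches {Z} ∋ Z.
Y↔Z cannot be blocked by any observed set — no back-door set.

Y→Z: no observed back-door set.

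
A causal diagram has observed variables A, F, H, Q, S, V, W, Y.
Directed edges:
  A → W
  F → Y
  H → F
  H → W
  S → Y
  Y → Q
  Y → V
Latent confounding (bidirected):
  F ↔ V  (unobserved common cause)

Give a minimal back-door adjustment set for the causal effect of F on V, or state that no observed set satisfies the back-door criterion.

F→V: no observed back-door set.

desc(F)\{F}={Q,V,Y}; candidates ⊆ {A,H,S,W}.
F↔V: latent back-door arc(s) into F.
size 0: {}; under {} F still reaches {H,V,W} ∋ V.
size 1: {A}, {H}, {S} …(+1); under {A} F still reaches {H,V,W} ∋ V.
size 2: {A,H}, {A,S}, {A,W} …(+3); under {A,H} F still reaches {V} ∋ V.
F↔V cannot be blocked by any observed set — no back-door set.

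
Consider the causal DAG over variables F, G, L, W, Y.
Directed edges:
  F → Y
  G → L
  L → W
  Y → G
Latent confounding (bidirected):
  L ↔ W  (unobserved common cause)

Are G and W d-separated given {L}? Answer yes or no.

No — G and W are d-connected given {L}.

Bayes-Ball from G | {L} reaches {F,W,Y}.
W ∈ reach(G|{L}) ⇒ G ⊥̸ W | {L}.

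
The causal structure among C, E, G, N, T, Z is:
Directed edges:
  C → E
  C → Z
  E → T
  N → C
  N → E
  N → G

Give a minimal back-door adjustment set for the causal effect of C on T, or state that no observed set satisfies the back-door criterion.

desc(C)\{C}={E,T,Z}; candidates ⊆ {G,N}.
size 0: {}; under {} C still reaches {E,G,N,T} ∋ T.
{N}: C⊥T given {N} in G with C→· removed — back-door holds.

C→T: minimal back-door set {N}.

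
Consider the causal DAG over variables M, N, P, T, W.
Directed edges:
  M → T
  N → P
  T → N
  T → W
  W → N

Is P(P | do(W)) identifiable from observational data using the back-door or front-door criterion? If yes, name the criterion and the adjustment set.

desc(W)\{W}={N,P}; candidates ⊆ {M,T}.
size 0: {}; under {} W still reaches {M,N,P,T} ∋ P.
{T}: W⊥P given {T} in G with W→· removed — back-door holds.
P(P|do(W)) = Σ_{T} P(P|W,T)·P(T).

P(P|do(W)): backdoor, adjust for {T}.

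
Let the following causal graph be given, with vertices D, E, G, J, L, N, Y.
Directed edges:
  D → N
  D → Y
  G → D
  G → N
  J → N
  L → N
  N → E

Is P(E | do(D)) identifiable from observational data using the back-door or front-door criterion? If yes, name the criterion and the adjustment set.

P(E|do(D)): backdoor, adjust for {G}.

desc(D)\{D}={E,N,Y}; candidates ⊆ {G,J,L}.
size 0: {}; under {} D still reaches {E,G,N} ∋ E.
{G}: D⊥E given {G} in G with D→· removed — back-door holds.
P(E|do(D)) = Σ_{G} P(E|D,G)·P(G).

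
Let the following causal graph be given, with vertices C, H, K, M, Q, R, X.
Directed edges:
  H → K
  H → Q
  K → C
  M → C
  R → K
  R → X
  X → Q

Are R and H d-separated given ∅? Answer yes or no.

Yes — R ⊥ H | ∅.

Bayes-Ball from R | ∅ reaches {C,K,Q,X}.
H ∉ reach(R|∅) ⇒ R ⊥ H | ∅.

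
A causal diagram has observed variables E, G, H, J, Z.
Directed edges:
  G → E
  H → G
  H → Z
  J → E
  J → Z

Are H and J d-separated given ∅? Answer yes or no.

Yes — H ⊥ J | ∅.

Bayes-Ball from H | ∅ reaches {E,G,Z}.
J ∉ reach(H|∅) ⇒ H ⊥ J | ∅.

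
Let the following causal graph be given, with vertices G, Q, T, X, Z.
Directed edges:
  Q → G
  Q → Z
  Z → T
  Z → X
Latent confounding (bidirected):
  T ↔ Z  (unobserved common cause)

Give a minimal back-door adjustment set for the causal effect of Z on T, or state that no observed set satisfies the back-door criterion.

Z→T: no observed back-door set.

desc(Z)\{Z}={T,X}; candidates ⊆ {G,Q}.
Z↔T: latent back-door arc(s) into Z.
size 0: {}; under {} Z still reaches {G,Q,T} ∋ T.
size 1: {G}, {Q}; under {G} Z still reaches {Q,T} ∋ T.
size 2: {G,Q}; under {G,Q} Z still reaches {T} ∋ T.
Z↔T cannot be blocked by any observed set — no back-door set.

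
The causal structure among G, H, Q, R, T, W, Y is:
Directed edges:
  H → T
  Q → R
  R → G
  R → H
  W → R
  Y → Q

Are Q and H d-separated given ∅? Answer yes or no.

No — Q and H are d-connected given ∅.

Bayes-Ball from Q | ∅ reaches {G,H,R,T,Y}.
H ∈ reach(Q|∅) ⇒ Q ⊥̸ H | ∅.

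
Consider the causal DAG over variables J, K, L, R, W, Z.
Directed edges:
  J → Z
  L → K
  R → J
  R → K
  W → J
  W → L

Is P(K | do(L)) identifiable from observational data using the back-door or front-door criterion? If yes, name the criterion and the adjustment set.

desc(L)\{L}={K}; candidates ⊆ {J,R,W,Z}.
∅: L⊥K given ∅ in G with L→· removed — back-door holds.
P(K|do(L)) = P(K|L) — no adjustment needed.

P(K|do(L)): backdoor, adjust for ∅.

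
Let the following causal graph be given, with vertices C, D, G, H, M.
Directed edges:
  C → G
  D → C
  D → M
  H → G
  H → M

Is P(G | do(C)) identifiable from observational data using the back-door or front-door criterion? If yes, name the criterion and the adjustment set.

desc(C)\{C}={G}; candidates ⊆ {D,H,M}.
∅: C⊥G given ∅ in G with C→· removed — back-door holds.
P(G|do(C)) = P(G|C) — no adjustment needed.

P(G|do(C)): backdoor, adjust for ∅.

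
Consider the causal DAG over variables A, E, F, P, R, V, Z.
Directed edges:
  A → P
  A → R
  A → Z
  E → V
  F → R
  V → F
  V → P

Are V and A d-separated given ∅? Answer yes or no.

Bayes-Ball from V | ∅ reaches {E,F,P,R}.
A ∉ reach(V|∅) ⇒ V ⊥ A | ∅.

Yes — V ⊥ A | ∅.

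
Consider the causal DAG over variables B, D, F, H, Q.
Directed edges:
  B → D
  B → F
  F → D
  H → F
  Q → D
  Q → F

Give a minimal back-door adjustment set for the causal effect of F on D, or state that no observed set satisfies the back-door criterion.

desc(F)\{F}={D}; candidates ⊆ {B,H,Q}.
size 0: {}; under {} F still reaches {B,D,H,Q} ∋ D.
size 1: {B}, {H}, {Q}; under {B} F still reaches {D,H,Q} ∋ D.
{B,Q}: F⊥D given {B,Q} in G with F→· removed — back-door holds.

F→D: minimal back-door set {B, Q}.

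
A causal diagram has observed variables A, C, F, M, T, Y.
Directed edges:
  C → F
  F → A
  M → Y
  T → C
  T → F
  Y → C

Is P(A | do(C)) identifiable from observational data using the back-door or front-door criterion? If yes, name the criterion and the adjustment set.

desc(C)\{C}={A,F}; candidates ⊆ {M,T,Y}.
size 0: {}; under {} C still reaches {A,F,M,T,Y} ∋ A.
{T}: C⊥A given {T} in G with C→· removed — back-door holds.
P(A|do(C)) = Σ_{T} P(A|C,T)·P(T).

P(A|do(C)): backdoor, adjust for {T}.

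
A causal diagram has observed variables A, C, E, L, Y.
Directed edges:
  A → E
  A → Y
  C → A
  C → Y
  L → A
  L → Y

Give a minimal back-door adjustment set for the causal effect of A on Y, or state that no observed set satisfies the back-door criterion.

A→Y: minimal back-door set {C, L}.

desc(A)\{A}={E,Y}; candidates ⊆ {C,L}.
size 0: {}; under {} A still reaches {C,L,Y} ∋ Y.
size 1: {C}, {L}; under {C} A still reaches {L,Y} ∋ Y.
{C,L}: A⊥Y given {C,L} in G with A→· removed — back-door holds.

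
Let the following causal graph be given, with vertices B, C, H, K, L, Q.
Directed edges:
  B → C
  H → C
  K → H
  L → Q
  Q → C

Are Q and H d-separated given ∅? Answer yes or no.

Bayes-Ball from Q | ∅ reaches {C,L}.
H ∉ reach(Q|∅) ⇒ Q ⊥ H | ∅.

Yes — Q ⊥ H | ∅.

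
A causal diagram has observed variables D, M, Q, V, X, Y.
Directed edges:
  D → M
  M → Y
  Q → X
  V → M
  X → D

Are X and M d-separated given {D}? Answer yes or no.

Yes — X ⊥ M | {D}.

Bayes-Ball from X | {D} reaches {Q}.
M ∉ reach(X|{D}) ⇒ X ⊥ M | {D}.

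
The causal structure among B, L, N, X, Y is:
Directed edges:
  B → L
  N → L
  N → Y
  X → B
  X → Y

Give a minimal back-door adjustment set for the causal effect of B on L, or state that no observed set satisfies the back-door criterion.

B→L: minimal back-door set ∅.

desc(B)\{B}={L}; candidates ⊆ {N,X,Y}.
∅: B⊥L given ∅ in G with B→· removed — back-door holds.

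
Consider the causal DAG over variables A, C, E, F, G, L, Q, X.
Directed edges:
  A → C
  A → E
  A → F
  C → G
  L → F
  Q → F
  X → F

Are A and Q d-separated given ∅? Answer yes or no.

Bayes-Ball from A | ∅ reaches {C,E,F,G}.
Q ∉ reach(A|∅) ⇒ A ⊥ Q | ∅.

Yes — A ⊥ Q | ∅.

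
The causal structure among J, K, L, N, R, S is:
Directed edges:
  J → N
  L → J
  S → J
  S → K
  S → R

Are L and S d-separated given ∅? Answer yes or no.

Bayes-Ball from L | ∅ reaches {J,N}.
S ∉ reach(L|∅) ⇒ L ⊥ S | ∅.

Yes — L ⊥ S | ∅.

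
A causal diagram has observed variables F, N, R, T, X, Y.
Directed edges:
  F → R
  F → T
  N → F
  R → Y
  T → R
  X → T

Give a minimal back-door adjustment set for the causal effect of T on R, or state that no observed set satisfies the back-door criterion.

T→R: minimal back-door set {F}.

desc(T)\{T}={R,Y}; candidates ⊆ {F,N,X}.
size 0: {}; under {} T still reaches {F,N,R,X,Y} ∋ R.
{F}: T⊥R given {F} in G with T→· removed — back-door holds.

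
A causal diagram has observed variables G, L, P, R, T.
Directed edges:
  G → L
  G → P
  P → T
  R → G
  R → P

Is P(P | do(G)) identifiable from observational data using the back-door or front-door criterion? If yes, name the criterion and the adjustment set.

P(P|do(G)): backdoor, adjust for {R}.

desc(G)\{G}={L,P,T}; candidates ⊆ {R}.
size 0: {}; under {} G still reaches {P,R,T} ∋ P.
{R}: G⊥P given {R} in G with G→· removed — back-door holds.
P(P|do(G)) = Σ_{R} P(P|G,R)·P(R).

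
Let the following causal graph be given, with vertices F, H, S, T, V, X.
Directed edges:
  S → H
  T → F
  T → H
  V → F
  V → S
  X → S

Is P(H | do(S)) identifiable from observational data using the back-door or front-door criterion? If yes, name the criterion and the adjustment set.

desc(S)\{S}={H}; candidates ⊆ {F,T,V,X}.
∅: S⊥H given ∅ in G with S→· removed — back-door holds.
P(H|do(S)) = P(H|S) — no adjustment needed.

P(H|do(S)): backdoor, adjust for ∅.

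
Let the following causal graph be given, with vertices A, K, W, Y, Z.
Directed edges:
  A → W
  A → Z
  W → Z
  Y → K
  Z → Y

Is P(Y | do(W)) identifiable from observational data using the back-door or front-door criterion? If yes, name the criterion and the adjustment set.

P(Y|do(W)): backdoor, adjust for {A}.

desc(W)\{W}={K,Y,Z}; candidates ⊆ {A}.
size 0: {}; under {} W still reaches {A,K,Y,Z} ∋ Y.
{A}: W⊥Y given {A} in G with W→· removed — back-door holds.
P(Y|do(W)) = Σ_{A} P(Y|W,A)·P(A).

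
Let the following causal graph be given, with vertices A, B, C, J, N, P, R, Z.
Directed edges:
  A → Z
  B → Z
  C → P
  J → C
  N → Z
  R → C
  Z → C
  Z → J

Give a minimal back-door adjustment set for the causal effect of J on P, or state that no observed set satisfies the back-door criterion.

J→P: minimal back-door set {Z}.

desc(J)\{J}={C,P}; candidates ⊆ {A,B,N,R,Z}.
size 0: {}; under {} J still reaches {A,B,C,N,P,Z} ∋ P.
{Z}: J⊥P given {Z} in G with J→· removed — back-door holds.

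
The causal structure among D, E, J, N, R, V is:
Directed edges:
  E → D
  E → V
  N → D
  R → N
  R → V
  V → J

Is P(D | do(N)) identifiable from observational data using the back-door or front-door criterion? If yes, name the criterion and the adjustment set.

P(D|do(N)): backdoor, adjust for ∅.

desc(N)\{N}={D}; candidates ⊆ {E,J,R,V}.
∅: N⊥D given ∅ in G with N→· removed — back-door holds.
P(D|do(N)) = P(D|N) — no adjustment needed.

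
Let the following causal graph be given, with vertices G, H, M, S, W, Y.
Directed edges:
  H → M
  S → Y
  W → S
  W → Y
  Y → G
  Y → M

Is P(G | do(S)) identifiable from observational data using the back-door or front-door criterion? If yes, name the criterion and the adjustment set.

P(G|do(S)): backdoor, adjust for {W}.

desc(S)\{S}={G,M,Y}; candidates ⊆ {H,W}.
size 0: {}; under {} S still reaches {G,M,W,Y} ∋ G.
{W}: S⊥G given {W} in G with S→· removed — back-door holds.
P(G|do(S)) = Σ_{W} P(G|S,W)·P(W).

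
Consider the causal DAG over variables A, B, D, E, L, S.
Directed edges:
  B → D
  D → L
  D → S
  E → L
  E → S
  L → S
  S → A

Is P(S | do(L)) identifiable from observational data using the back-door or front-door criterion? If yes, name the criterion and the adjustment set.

desc(L)\{L}={A,S}; candidates ⊆ {B,D,E}.
size 0: {}; under {} L still reaches {A,B,D,E,S} ∋ S.
size 1: {B}, {D}, {E}; under {B} L still reaches {A,D,E,S} ∋ S.
{D,E}: L⊥S given {D,E} in G with L→· removed — back-door holds.
P(S|do(L)) = Σ_{D,E} P(S|L,D,E)·P(D,E).

P(S|do(L)): backdoor, adjust for {D, E}.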